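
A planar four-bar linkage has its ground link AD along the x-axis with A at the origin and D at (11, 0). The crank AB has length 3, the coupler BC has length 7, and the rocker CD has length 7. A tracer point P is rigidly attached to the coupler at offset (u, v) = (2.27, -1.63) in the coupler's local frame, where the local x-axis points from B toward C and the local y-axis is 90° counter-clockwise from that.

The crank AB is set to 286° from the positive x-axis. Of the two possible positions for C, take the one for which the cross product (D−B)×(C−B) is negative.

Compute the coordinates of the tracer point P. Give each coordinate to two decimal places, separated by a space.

2.19 -5.32

A=(0,0), D=(11.00,0)
B = A + 3.00·(cos286°, sin286°) = (0.8269, -2.8838)
|BD| = 10.5739
circle(B,7.00) ∩ circle(D,7.00): a=5.2870, h=4.5878
  candidates: C₊=(4.6622,2.9720) cross=48.511; C₋=(7.1647,-5.8558) cross=-48.511
  mode - wants cross < 0 → take C=(7.1647,-5.8558) (cross=-48.511)
ex = (C−B)/|BC| = (0.9054,-0.4246); ey = (0.4246,0.9054)
P = B + 2.27·ex + -1.63·ey = (2.1901,-5.3234)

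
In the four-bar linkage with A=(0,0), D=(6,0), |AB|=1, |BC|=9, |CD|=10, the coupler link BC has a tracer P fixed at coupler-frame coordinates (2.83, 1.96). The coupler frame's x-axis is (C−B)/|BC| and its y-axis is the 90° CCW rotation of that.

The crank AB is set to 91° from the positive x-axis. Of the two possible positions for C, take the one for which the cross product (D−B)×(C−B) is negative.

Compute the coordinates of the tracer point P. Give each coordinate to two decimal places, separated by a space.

1.95 -1.83

A=(0,0), D=(6.00,0)
B = A + 1.00·(cos91°, sin91°) = (-0.0175, 0.9998)
|BD| = 6.1000
circle(B,9.00) ∩ circle(D,10.00): a=1.4926, h=8.8754
  candidates: C₊=(2.9097,9.5105) cross=54.139; C₋=(0.0002,-8.0001) cross=-54.139
  mode - wants cross < 0 → take C=(0.0002,-8.0001) (cross=-54.139)
ex = (C−B)/|BC| = (0.0020,-1.0000); ey = (1.0000,0.0020)
P = B + 2.83·ex + 1.96·ey = (1.9481,-1.8263)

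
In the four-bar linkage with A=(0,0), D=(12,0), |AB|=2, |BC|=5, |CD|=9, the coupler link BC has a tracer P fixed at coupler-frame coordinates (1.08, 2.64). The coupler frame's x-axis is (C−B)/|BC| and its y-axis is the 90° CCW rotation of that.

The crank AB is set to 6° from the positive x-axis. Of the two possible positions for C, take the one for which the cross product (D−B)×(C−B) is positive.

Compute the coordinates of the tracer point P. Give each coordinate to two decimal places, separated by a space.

A=(0,0), D=(12.00,0)
B = A + 2.00·(cos6°, sin6°) = (1.9890, 0.2091)
|BD| = 10.0131
circle(B,5.00) ∩ circle(D,9.00): a=2.2102, h=4.4850
  candidates: C₊=(4.2924,4.6469) cross=44.908; C₋=(4.1052,-4.3211) cross=-44.908
  mode + wants cross > 0 → take C=(4.2924,4.6469) (cross=44.908)
ex = (C−B)/|BC| = (0.4607,0.8876); ey = (-0.8876,0.4607)
P = B + 1.08·ex + 2.64·ey = (0.1434,2.3838)

0.14 2.38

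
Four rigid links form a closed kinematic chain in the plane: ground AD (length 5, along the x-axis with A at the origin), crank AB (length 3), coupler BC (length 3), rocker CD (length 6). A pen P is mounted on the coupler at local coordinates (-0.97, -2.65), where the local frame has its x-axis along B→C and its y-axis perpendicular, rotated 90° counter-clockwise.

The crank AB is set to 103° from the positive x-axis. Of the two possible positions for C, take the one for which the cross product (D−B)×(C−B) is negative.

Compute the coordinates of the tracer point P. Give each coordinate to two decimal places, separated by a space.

-3.20 4.17

A=(0,0), D=(5.00,0)
B = A + 3.00·(cos103°, sin103°) = (-0.6749, 2.9231)
|BD| = 6.3835
circle(B,3.00) ∩ circle(D,6.00): a=1.0769, h=2.8001
  candidates: C₊=(1.5647,4.9192) cross=17.874; C₋=(-0.9997,-0.0592) cross=-17.874
  mode - wants cross < 0 → take C=(-0.9997,-0.0592) (cross=-17.874)
ex = (C−B)/|BC| = (-0.1083,-0.9941); ey = (0.9941,-0.1083)
P = B + -0.97·ex + -2.65·ey = (-3.2042,4.1744)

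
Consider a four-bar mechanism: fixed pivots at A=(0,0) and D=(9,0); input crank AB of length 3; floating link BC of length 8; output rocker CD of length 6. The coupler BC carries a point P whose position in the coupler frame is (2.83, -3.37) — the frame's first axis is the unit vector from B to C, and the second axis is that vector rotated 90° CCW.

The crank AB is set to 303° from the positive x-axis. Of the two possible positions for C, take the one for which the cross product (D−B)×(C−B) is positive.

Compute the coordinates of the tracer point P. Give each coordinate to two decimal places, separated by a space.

5.91 -1.49

A=(0,0), D=(9.00,0)
B = A + 3.00·(cos303°, sin303°) = (1.6339, -2.5160)
|BD| = 7.7839
circle(B,8.00) ∩ circle(D,6.00): a=5.6905, h=5.6230
  candidates: C₊=(5.2015,4.6445) cross=43.769; C₋=(8.8365,-5.9978) cross=-43.769
  mode + wants cross > 0 → take C=(5.2015,4.6445) (cross=43.769)
ex = (C−B)/|BC| = (0.4459,0.8951); ey = (-0.8951,0.4459)
P = B + 2.83·ex + -3.37·ey = (5.9123,-1.4858)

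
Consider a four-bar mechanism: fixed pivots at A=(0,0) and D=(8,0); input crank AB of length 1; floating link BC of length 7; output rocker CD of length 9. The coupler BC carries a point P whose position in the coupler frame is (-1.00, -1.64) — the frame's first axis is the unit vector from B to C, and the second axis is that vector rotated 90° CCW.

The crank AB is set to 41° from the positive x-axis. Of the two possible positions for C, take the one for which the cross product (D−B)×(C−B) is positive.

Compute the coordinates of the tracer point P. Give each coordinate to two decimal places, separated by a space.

A=(0,0), D=(8.00,0)
B = A + 1.00·(cos41°, sin41°) = (0.7547, 0.6561)
|BD| = 7.2749
circle(B,7.00) ∩ circle(D,9.00): a=1.4381, h=6.8507
  candidates: C₊=(2.8048,7.3491) cross=49.838; C₋=(1.5692,-6.2964) cross=-49.838
  mode + wants cross > 0 → take C=(2.8048,7.3491) (cross=49.838)
ex = (C−B)/|BC| = (0.2929,0.9562); ey = (-0.9562,0.2929)
P = B + -1.00·ex + -1.64·ey = (2.0299,-0.7804)

2.03 -0.78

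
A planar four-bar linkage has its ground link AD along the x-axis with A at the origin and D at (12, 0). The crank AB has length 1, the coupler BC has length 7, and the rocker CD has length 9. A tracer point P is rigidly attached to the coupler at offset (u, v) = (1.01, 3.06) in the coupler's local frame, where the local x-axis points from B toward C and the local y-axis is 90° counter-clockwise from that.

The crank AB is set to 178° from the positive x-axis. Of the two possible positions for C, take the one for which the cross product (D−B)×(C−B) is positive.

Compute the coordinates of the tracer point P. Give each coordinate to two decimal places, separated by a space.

A=(0,0), D=(12.00,0)
B = A + 1.00·(cos178°, sin178°) = (-0.9994, 0.0349)
|BD| = 12.9994
circle(B,7.00) ∩ circle(D,9.00): a=5.2689, h=4.6085
  candidates: C₊=(4.2819,4.6293) cross=59.909; C₋=(4.2571,-4.5878) cross=-59.909
  mode + wants cross > 0 → take C=(4.2819,4.6293) (cross=59.909)
ex = (C−B)/|BC| = (0.7545,0.6563); ey = (-0.6563,0.7545)
P = B + 1.01·ex + 3.06·ey = (-2.2458,3.0065)

-2.25 3.01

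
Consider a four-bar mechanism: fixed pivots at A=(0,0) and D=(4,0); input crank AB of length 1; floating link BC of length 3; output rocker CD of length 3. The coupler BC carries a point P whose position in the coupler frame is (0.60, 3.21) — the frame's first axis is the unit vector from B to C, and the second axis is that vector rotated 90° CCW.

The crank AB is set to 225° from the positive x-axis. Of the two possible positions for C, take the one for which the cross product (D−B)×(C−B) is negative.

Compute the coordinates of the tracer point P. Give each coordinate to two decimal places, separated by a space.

1.37 1.81

A=(0,0), D=(4.00,0)
B = A + 1.00·(cos225°, sin225°) = (-0.7071, -0.7071)
|BD| = 4.7599
circle(B,3.00) ∩ circle(D,3.00): a=2.3800, h=1.8264
  candidates: C₊=(1.3751,1.4526) cross=8.694; C₋=(1.9178,-2.1597) cross=-8.694
  mode - wants cross < 0 → take C=(1.9178,-2.1597) (cross=-8.694)
ex = (C−B)/|BC| = (0.8750,-0.4842); ey = (0.4842,0.8750)
P = B + 0.60·ex + 3.21·ey = (1.3721,1.8110)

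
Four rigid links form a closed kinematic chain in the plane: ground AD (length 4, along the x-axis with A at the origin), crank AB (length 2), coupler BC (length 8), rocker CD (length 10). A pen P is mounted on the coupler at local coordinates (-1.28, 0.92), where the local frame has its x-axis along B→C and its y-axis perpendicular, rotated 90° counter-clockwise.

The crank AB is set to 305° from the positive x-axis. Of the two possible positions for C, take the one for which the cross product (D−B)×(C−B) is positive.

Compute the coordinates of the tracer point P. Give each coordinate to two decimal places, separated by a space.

1.76 -3.09

A=(0,0), D=(4.00,0)
B = A + 2.00·(cos305°, sin305°) = (1.1472, -1.6383)
|BD| = 3.2898
circle(B,8.00) ∩ circle(D,10.00): a=-3.8266, h=7.0255
  candidates: C₊=(-5.6698,2.5484) cross=23.112; C₋=(1.3275,-9.6363) cross=-23.112
  mode + wants cross > 0 → take C=(-5.6698,2.5484) (cross=23.112)
ex = (C−B)/|BC| = (-0.8521,0.5233); ey = (-0.5233,-0.8521)
P = B + -1.28·ex + 0.92·ey = (1.7564,-3.0921)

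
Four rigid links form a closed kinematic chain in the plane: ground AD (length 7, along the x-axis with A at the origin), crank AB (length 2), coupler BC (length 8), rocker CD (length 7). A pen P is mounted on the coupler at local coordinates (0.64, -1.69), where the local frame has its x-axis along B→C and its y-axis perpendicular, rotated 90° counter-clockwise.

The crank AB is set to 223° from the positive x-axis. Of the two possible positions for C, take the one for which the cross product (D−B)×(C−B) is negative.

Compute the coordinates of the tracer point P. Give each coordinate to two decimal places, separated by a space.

-2.08 -3.06

A=(0,0), D=(7.00,0)
B = A + 2.00·(cos223°, sin223°) = (-1.4627, -1.3640)
|BD| = 8.5719
circle(B,8.00) ∩ circle(D,7.00): a=5.1609, h=6.1127
  candidates: C₊=(2.6598,5.4920) cross=52.398; C₋=(4.6051,-6.5776) cross=-52.398
  mode - wants cross < 0 → take C=(4.6051,-6.5776) (cross=-52.398)
ex = (C−B)/|BC| = (0.7585,-0.6517); ey = (0.6517,0.7585)
P = B + 0.64·ex + -1.69·ey = (-2.0787,-3.0629)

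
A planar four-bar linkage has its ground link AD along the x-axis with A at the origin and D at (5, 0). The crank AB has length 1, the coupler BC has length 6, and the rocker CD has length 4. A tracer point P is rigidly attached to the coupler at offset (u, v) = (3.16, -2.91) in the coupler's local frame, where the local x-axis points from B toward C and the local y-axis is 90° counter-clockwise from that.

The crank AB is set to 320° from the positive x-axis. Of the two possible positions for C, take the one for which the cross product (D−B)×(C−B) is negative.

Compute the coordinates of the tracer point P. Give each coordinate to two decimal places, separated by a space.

1.82 -4.81

A=(0,0), D=(5.00,0)
B = A + 1.00·(cos320°, sin320°) = (0.7660, -0.6428)
|BD| = 4.2825
circle(B,6.00) ∩ circle(D,4.00): a=4.4763, h=3.9953
  candidates: C₊=(4.5920,3.9791) cross=17.110; C₋=(5.7914,-3.9209) cross=-17.110
  mode - wants cross < 0 → take C=(5.7914,-3.9209) (cross=-17.110)
ex = (C−B)/|BC| = (0.8376,-0.5464); ey = (0.5464,0.8376)
P = B + 3.16·ex + -2.91·ey = (1.8228,-4.8066)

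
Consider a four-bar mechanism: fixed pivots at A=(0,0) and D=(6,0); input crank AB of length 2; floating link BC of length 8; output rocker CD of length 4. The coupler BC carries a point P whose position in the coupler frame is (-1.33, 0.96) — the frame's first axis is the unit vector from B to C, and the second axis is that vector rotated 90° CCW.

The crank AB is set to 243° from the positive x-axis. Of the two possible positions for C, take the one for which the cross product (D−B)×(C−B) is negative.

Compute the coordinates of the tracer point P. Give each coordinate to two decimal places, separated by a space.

A=(0,0), D=(6.00,0)
B = A + 2.00·(cos243°, sin243°) = (-0.9080, -1.7820)
|BD| = 7.1341
circle(B,8.00) ∩ circle(D,4.00): a=6.9312, h=3.9948
  candidates: C₊=(4.8056,3.8175) cross=28.500; C₋=(6.8013,-3.9189) cross=-28.500
  mode - wants cross < 0 → take C=(6.8013,-3.9189) (cross=-28.500)
ex = (C−B)/|BC| = (0.9637,-0.2671); ey = (0.2671,0.9637)
P = B + -1.33·ex + 0.96·ey = (-1.9332,-0.5016)

-1.93 -0.50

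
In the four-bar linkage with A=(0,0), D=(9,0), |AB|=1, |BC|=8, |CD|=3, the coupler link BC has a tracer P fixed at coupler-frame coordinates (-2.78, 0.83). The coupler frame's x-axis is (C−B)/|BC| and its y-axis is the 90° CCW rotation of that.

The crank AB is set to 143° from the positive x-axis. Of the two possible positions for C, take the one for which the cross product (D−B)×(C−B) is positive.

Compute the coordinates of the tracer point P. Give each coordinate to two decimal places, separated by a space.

-3.69 0.84

A=(0,0), D=(9.00,0)
B = A + 1.00·(cos143°, sin143°) = (-0.7986, 0.6018)
|BD| = 9.8171
circle(B,8.00) ∩ circle(D,3.00): a=7.7098, h=2.1352
  candidates: C₊=(7.0275,2.2604) cross=20.962; C₋=(6.7658,-2.0020) cross=-20.962
  mode + wants cross > 0 → take C=(7.0275,2.2604) (cross=20.962)
ex = (C−B)/|BC| = (0.9783,0.2073); ey = (-0.2073,0.9783)
P = B + -2.78·ex + 0.83·ey = (-3.6903,0.8374)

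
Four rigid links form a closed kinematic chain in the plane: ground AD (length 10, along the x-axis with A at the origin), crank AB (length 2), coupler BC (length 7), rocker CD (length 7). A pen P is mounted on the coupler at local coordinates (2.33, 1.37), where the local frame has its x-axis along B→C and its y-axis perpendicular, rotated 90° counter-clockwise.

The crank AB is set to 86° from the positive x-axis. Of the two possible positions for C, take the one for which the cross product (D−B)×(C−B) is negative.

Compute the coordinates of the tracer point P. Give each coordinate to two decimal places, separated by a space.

A=(0,0), D=(10.00,0)
B = A + 2.00·(cos86°, sin86°) = (0.1395, 1.9951)
|BD| = 10.0603
circle(B,7.00) ∩ circle(D,7.00): a=5.0302, h=4.8680
  candidates: C₊=(6.0352,5.7689) cross=48.974; C₋=(4.1043,-3.7738) cross=-48.974
  mode - wants cross < 0 → take C=(4.1043,-3.7738) (cross=-48.974)
ex = (C−B)/|BC| = (0.5664,-0.8241); ey = (0.8241,0.5664)
P = B + 2.33·ex + 1.37·ey = (2.5883,0.8509)

2.59 0.85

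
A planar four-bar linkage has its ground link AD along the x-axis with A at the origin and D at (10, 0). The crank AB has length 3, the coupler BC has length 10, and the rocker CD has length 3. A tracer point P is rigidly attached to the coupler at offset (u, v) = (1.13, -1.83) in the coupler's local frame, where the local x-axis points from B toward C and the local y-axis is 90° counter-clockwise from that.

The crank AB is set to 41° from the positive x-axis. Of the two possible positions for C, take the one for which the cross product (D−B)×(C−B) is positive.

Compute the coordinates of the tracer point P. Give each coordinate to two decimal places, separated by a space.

3.39 0.14

A=(0,0), D=(10.00,0)
B = A + 3.00·(cos41°, sin41°) = (2.2641, 1.9682)
|BD| = 7.9823
circle(B,10.00) ∩ circle(D,3.00): a=9.6913, h=2.4657
  candidates: C₊=(12.2641,1.9682) cross=19.682; C₋=(11.0482,-2.8109) cross=-19.682
  mode + wants cross > 0 → take C=(12.2641,1.9682) (cross=19.682)
ex = (C−B)/|BC| = (1.0000,0.0000); ey = (-0.0000,1.0000)
P = B + 1.13·ex + -1.83·ey = (3.3941,0.1382)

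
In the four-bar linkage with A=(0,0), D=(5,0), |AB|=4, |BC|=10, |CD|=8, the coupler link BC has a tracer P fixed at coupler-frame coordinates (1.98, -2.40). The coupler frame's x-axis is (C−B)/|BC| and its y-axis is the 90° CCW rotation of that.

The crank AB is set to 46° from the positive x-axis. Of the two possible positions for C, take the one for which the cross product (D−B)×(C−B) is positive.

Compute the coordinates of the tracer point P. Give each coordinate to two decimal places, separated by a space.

A=(0,0), D=(5.00,0)
B = A + 4.00·(cos46°, sin46°) = (2.7786, 2.8774)
|BD| = 3.6351
circle(B,10.00) ∩ circle(D,8.00): a=6.7693, h=7.3605
  candidates: C₊=(12.7416,2.0170) cross=26.756; C₋=(1.0891,-6.9789) cross=-26.756
  mode + wants cross > 0 → take C=(12.7416,2.0170) (cross=26.756)
ex = (C−B)/|BC| = (0.9963,-0.0860); ey = (0.0860,0.9963)
P = B + 1.98·ex + -2.40·ey = (4.5448,0.3159)

4.54 0.32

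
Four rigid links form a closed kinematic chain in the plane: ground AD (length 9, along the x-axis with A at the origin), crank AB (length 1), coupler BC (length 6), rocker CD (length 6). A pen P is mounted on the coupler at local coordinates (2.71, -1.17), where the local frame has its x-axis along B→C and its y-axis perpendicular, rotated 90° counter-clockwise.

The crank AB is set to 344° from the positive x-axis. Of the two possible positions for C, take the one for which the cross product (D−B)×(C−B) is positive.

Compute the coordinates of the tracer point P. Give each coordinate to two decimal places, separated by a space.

A=(0,0), D=(9.00,0)
B = A + 1.00·(cos344°, sin344°) = (0.9613, -0.2756)
|BD| = 8.0435
circle(B,6.00) ∩ circle(D,6.00): a=4.0217, h=4.4526
  candidates: C₊=(4.8280,4.3122) cross=35.814; C₋=(5.1332,-4.5878) cross=-35.814
  mode + wants cross > 0 → take C=(4.8280,4.3122) (cross=35.814)
ex = (C−B)/|BC| = (0.6445,0.7646); ey = (-0.7646,0.6445)
P = B + 2.71·ex + -1.17·ey = (3.6024,1.0425)

3.60 1.04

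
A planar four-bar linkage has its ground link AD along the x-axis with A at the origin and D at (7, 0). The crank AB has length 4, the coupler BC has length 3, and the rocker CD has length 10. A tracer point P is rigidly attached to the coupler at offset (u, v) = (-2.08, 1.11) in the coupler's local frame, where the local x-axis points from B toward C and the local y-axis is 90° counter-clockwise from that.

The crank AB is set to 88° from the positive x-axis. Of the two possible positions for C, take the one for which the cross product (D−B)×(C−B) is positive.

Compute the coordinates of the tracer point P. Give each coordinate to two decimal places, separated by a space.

-0.76 1.82

A=(0,0), D=(7.00,0)
B = A + 4.00·(cos88°, sin88°) = (0.1396, 3.9976)
|BD| = 7.9401
circle(B,3.00) ∩ circle(D,10.00): a=-1.7603, h=2.4293
  candidates: C₊=(-0.1583,6.9827) cross=19.289; C₋=(-2.6044,2.7849) cross=-19.289
  mode + wants cross > 0 → take C=(-0.1583,6.9827) (cross=19.289)
ex = (C−B)/|BC| = (-0.0993,0.9951); ey = (-0.9951,-0.0993)
P = B + -2.08·ex + 1.11·ey = (-0.7584,1.8176)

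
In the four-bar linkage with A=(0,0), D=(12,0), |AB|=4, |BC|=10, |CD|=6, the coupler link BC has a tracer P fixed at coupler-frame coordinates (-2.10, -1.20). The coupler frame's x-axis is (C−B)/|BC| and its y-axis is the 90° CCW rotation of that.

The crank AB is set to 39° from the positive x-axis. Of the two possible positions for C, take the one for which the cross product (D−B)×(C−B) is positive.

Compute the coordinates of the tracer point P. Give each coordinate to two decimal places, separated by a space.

A=(0,0), D=(12.00,0)
B = A + 4.00·(cos39°, sin39°) = (3.1086, 2.5173)
|BD| = 9.2409
circle(B,10.00) ∩ circle(D,6.00): a=8.0833, h=5.8873
  candidates: C₊=(12.4899,5.9800) cross=54.404; C₋=(9.2825,-5.3493) cross=-54.404
  mode + wants cross > 0 → take C=(12.4899,5.9800) (cross=54.404)
ex = (C−B)/|BC| = (0.9381,0.3463); ey = (-0.3463,0.9381)
P = B + -2.10·ex + -1.20·ey = (1.5540,0.6644)

1.55 0.66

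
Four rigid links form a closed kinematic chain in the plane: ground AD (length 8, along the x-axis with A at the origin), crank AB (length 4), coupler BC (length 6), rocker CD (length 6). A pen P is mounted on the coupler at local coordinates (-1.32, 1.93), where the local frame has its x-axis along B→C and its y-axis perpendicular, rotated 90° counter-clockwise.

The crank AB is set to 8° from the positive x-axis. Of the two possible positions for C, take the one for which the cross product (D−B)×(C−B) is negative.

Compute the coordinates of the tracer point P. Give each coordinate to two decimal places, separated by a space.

5.57 2.25

A=(0,0), D=(8.00,0)
B = A + 4.00·(cos8°, sin8°) = (3.9611, 0.5567)
|BD| = 4.0771
circle(B,6.00) ∩ circle(D,6.00): a=2.0386, h=5.6431
  candidates: C₊=(6.7510,5.8686) cross=23.007; C₋=(5.2100,-5.3119) cross=-23.007
  mode - wants cross < 0 → take C=(5.2100,-5.3119) (cross=-23.007)
ex = (C−B)/|BC| = (0.2082,-0.9781); ey = (0.9781,0.2082)
P = B + -1.32·ex + 1.93·ey = (5.5740,2.2495)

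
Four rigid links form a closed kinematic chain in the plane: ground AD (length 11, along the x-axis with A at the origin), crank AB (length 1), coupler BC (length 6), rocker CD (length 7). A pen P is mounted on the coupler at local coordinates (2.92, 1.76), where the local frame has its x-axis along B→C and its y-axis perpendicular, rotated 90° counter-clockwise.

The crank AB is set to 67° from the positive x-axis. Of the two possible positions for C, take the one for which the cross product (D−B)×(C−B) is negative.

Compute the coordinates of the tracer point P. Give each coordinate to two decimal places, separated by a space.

3.72 0.21

A=(0,0), D=(11.00,0)
B = A + 1.00·(cos67°, sin67°) = (0.3907, 0.9205)
|BD| = 10.6491
circle(B,6.00) ∩ circle(D,7.00): a=4.7142, h=3.7117
  candidates: C₊=(5.4081,4.2108) cross=39.526; C₋=(4.7664,-3.1848) cross=-39.526
  mode - wants cross < 0 → take C=(4.7664,-3.1848) (cross=-39.526)
ex = (C−B)/|BC| = (0.7293,-0.6842); ey = (0.6842,0.7293)
P = B + 2.92·ex + 1.76·ey = (3.7245,0.2061)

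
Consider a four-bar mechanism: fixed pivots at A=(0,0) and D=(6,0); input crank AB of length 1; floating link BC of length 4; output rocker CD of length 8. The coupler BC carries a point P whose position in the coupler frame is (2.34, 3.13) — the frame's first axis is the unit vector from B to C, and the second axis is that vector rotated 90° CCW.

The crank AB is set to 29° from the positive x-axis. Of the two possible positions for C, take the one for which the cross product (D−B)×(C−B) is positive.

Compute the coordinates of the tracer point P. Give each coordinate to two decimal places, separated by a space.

-2.97 1.21

A=(0,0), D=(6.00,0)
B = A + 1.00·(cos29°, sin29°) = (0.8746, 0.4848)
|BD| = 5.1483
circle(B,4.00) ∩ circle(D,8.00): a=-2.0876, h=3.4120
  candidates: C₊=(-0.8824,4.0782) cross=17.566; C₋=(-1.5251,-2.7154) cross=-17.566
  mode + wants cross > 0 → take C=(-0.8824,4.0782) (cross=17.566)
ex = (C−B)/|BC| = (-0.4393,0.8984); ey = (-0.8984,-0.4393)
P = B + 2.34·ex + 3.13·ey = (-2.9651,1.2121)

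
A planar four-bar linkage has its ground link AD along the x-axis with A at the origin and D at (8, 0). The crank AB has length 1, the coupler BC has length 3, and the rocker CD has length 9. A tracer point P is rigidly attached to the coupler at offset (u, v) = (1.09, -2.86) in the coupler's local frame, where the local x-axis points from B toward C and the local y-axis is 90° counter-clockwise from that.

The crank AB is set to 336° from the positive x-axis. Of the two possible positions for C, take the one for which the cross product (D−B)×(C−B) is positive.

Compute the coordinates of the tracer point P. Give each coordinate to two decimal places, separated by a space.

2.68 2.09

A=(0,0), D=(8.00,0)
B = A + 1.00·(cos336°, sin336°) = (0.9135, -0.4067)
|BD| = 7.0981
circle(B,3.00) ∩ circle(D,9.00): a=-1.5227, h=2.5848
  candidates: C₊=(-0.7548,2.0866) cross=18.347; C₋=(-0.4585,-3.0746) cross=-18.347
  mode + wants cross > 0 → take C=(-0.7548,2.0866) (cross=18.347)
ex = (C−B)/|BC| = (-0.5561,0.8311); ey = (-0.8311,-0.5561)
P = B + 1.09·ex + -2.86·ey = (2.6844,2.0896)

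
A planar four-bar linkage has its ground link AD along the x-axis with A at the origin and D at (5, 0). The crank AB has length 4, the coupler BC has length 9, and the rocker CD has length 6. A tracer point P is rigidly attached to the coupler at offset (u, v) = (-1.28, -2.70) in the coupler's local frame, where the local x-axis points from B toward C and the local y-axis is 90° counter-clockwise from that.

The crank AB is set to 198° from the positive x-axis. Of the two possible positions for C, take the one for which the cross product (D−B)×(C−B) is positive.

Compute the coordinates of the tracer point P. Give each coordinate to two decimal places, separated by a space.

-2.69 -4.01

A=(0,0), D=(5.00,0)
B = A + 4.00·(cos198°, sin198°) = (-3.8042, -1.2361)
|BD| = 8.8906
circle(B,9.00) ∩ circle(D,6.00): a=6.9761, h=5.6864
  candidates: C₊=(2.3135,5.3650) cross=50.555; C₋=(3.8947,-5.8973) cross=-50.555
  mode + wants cross > 0 → take C=(2.3135,5.3650) (cross=50.555)
ex = (C−B)/|BC| = (0.6797,0.7334); ey = (-0.7334,0.6797)
P = B + -1.28·ex + -2.70·ey = (-2.6940,-4.0102)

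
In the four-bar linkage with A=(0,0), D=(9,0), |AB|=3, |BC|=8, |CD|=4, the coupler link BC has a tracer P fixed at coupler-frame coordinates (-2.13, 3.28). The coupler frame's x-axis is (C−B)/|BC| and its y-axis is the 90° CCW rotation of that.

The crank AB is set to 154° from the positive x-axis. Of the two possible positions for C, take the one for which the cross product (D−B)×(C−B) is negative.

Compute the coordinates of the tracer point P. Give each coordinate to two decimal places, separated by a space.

A=(0,0), D=(9.00,0)
B = A + 3.00·(cos154°, sin154°) = (-2.6964, 1.3151)
|BD| = 11.7701
circle(B,8.00) ∩ circle(D,4.00): a=7.9241, h=1.0993
  candidates: C₊=(5.3009,1.5222) cross=12.939; C₋=(5.0553,-0.6627) cross=-12.939
  mode - wants cross < 0 → take C=(5.0553,-0.6627) (cross=-12.939)
ex = (C−B)/|BC| = (0.9690,-0.2472); ey = (0.2472,0.9690)
P = B + -2.13·ex + 3.28·ey = (-3.9494,5.0199)

-3.95 5.02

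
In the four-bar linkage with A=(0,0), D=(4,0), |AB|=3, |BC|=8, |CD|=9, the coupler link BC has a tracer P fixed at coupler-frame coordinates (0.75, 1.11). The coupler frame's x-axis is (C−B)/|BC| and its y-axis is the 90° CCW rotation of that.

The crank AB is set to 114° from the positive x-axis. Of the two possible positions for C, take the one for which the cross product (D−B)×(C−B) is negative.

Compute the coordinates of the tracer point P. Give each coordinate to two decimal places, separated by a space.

A=(0,0), D=(4.00,0)
B = A + 3.00·(cos114°, sin114°) = (-1.2202, 2.7406)
|BD| = 5.8959
circle(B,8.00) ∩ circle(D,9.00): a=1.5063, h=7.8569
  candidates: C₊=(3.7656,8.9969) cross=46.324; C₋=(-3.5388,-4.9160) cross=-46.324
  mode - wants cross < 0 → take C=(-3.5388,-4.9160) (cross=-46.324)
ex = (C−B)/|BC| = (-0.2898,-0.9571); ey = (0.9571,-0.2898)
P = B + 0.75·ex + 1.11·ey = (-0.3752,1.7011)

-0.38 1.70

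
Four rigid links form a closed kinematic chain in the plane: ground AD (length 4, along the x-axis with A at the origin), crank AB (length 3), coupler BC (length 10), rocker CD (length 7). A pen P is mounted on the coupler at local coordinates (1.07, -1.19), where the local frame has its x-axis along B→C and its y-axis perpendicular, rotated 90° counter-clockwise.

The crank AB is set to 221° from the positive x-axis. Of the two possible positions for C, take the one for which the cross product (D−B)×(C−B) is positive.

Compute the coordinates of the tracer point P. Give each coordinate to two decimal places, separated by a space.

-0.71 -1.59

A=(0,0), D=(4.00,0)
B = A + 3.00·(cos221°, sin221°) = (-2.2641, -1.9682)
|BD| = 6.5661
circle(B,10.00) ∩ circle(D,7.00): a=7.1666, h=6.9742
  candidates: C₊=(2.4825,6.8335) cross=45.793; C₋=(6.6635,-6.4735) cross=-45.793
  mode + wants cross > 0 → take C=(2.4825,6.8335) (cross=45.793)
ex = (C−B)/|BC| = (0.4747,0.8802); ey = (-0.8802,0.4747)
P = B + 1.07·ex + -1.19·ey = (-0.7088,-1.5912)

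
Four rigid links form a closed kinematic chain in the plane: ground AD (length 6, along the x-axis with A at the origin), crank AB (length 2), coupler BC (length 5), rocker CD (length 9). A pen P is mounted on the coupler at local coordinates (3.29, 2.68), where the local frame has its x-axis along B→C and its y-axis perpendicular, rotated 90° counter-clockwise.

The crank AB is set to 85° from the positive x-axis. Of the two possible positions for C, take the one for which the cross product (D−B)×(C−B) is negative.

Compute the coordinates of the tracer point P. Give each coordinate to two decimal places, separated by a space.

A=(0,0), D=(6.00,0)
B = A + 2.00·(cos85°, sin85°) = (0.1743, 1.9924)
|BD| = 6.1570
circle(B,5.00) ∩ circle(D,9.00): a=-1.4692, h=4.7793
  candidates: C₊=(0.3307,6.9899) cross=29.426; C₋=(-2.7624,-2.0543) cross=-29.426
  mode - wants cross < 0 → take C=(-2.7624,-2.0543) (cross=-29.426)
ex = (C−B)/|BC| = (-0.5873,-0.8093); ey = (0.8093,-0.5873)
P = B + 3.29·ex + 2.68·ey = (0.4110,-2.2444)

0.41 -2.24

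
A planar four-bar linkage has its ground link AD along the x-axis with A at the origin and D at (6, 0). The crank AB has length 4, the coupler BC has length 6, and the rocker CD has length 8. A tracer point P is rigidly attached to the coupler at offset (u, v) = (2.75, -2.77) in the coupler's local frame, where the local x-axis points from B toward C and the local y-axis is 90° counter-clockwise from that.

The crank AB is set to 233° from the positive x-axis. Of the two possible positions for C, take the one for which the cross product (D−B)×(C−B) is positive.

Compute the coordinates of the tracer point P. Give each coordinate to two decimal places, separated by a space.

0.74 -0.89

A=(0,0), D=(6.00,0)
B = A + 4.00·(cos233°, sin233°) = (-2.4073, -3.1945)
|BD| = 8.9937
circle(B,6.00) ∩ circle(D,8.00): a=2.9402, h=5.2302
  candidates: C₊=(-1.5165,2.7390) cross=47.039; C₋=(2.1990,-7.0393) cross=-47.039
  mode + wants cross > 0 → take C=(-1.5165,2.7390) (cross=47.039)
ex = (C−B)/|BC| = (0.1485,0.9889); ey = (-0.9889,0.1485)
P = B + 2.75·ex + -2.77·ey = (0.7403,-0.8862)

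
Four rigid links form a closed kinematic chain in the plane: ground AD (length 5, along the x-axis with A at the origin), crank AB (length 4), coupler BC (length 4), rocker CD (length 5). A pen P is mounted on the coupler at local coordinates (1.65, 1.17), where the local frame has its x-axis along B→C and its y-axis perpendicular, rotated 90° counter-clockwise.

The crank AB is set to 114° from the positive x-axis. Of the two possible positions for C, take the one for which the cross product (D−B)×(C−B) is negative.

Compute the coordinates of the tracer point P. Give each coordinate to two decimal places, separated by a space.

A=(0,0), D=(5.00,0)
B = A + 4.00·(cos114°, sin114°) = (-1.6269, 3.6542)
|BD| = 7.5677
circle(B,4.00) ∩ circle(D,5.00): a=3.1892, h=2.4143
  candidates: C₊=(2.3316,4.2284) cross=18.271; C₋=(-0.0000,0.0000) cross=-18.271
  mode - wants cross < 0 → take C=(-0.0000,0.0000) (cross=-18.271)
ex = (C−B)/|BC| = (0.4067,-0.9135); ey = (0.9135,0.4067)
P = B + 1.65·ex + 1.17·ey = (0.1130,2.6227)

0.11 2.62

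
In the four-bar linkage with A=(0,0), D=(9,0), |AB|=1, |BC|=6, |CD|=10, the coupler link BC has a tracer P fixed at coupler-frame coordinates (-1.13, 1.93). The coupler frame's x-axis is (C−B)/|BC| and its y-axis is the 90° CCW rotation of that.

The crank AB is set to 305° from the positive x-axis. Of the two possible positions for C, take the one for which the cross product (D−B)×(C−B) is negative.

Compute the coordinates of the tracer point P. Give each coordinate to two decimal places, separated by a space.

A=(0,0), D=(9.00,0)
B = A + 1.00·(cos305°, sin305°) = (0.5736, -0.8192)
|BD| = 8.4661
circle(B,6.00) ∩ circle(D,10.00): a=0.4533, h=5.9829
  candidates: C₊=(0.4459,5.1795) cross=50.652; C₋=(1.6036,-6.7301) cross=-50.652
  mode - wants cross < 0 → take C=(1.6036,-6.7301) (cross=-50.652)
ex = (C−B)/|BC| = (0.1717,-0.9852); ey = (0.9852,0.1717)
P = B + -1.13·ex + 1.93·ey = (2.2809,0.6254)

2.28 0.63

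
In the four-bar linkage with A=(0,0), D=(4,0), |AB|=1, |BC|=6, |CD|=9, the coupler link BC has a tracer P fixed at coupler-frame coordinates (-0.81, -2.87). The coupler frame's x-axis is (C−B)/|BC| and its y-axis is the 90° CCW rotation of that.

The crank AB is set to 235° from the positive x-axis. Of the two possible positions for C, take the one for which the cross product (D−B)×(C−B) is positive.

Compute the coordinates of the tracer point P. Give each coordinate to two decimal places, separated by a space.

2.24 0.16

A=(0,0), D=(4.00,0)
B = A + 1.00·(cos235°, sin235°) = (-0.5736, -0.8192)
|BD| = 4.6464
circle(B,6.00) ∩ circle(D,9.00): a=-2.5193, h=5.4455
  candidates: C₊=(-4.0135,4.0969) cross=25.302; C₋=(-2.0934,-6.6235) cross=-25.302
  mode + wants cross > 0 → take C=(-4.0135,4.0969) (cross=25.302)
ex = (C−B)/|BC| = (-0.5733,0.8193); ey = (-0.8193,-0.5733)
P = B + -0.81·ex + -2.87·ey = (2.2423,0.1626)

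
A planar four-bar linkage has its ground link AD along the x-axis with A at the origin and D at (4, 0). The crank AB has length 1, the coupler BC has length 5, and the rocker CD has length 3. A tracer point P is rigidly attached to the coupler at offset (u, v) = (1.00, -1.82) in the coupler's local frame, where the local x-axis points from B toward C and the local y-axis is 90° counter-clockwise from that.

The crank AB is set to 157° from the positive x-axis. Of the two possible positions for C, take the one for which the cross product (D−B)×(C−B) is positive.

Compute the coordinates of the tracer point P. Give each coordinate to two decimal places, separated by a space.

0.87 -0.67

A=(0,0), D=(4.00,0)
B = A + 1.00·(cos157°, sin157°) = (-0.9205, 0.3907)
|BD| = 4.9360
circle(B,5.00) ∩ circle(D,3.00): a=4.0887, h=2.8779
  candidates: C₊=(3.3832,2.9359) cross=14.205; C₋=(2.9276,-2.8018) cross=-14.205
  mode + wants cross > 0 → take C=(3.3832,2.9359) (cross=14.205)
ex = (C−B)/|BC| = (0.8607,0.5090); ey = (-0.5090,0.8607)
P = B + 1.00·ex + -1.82·ey = (0.8667,-0.6668)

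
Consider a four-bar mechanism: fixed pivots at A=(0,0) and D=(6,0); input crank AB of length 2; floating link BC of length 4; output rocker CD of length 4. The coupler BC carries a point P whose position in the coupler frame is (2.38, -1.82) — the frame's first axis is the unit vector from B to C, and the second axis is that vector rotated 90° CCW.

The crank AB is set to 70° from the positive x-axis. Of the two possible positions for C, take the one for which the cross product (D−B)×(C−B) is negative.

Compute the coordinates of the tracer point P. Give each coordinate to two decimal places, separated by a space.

0.06 -1.05

A=(0,0), D=(6.00,0)
B = A + 2.00·(cos70°, sin70°) = (0.6840, 1.8794)
|BD| = 5.6384
circle(B,4.00) ∩ circle(D,4.00): a=2.8192, h=2.8376
  candidates: C₊=(4.2879,3.6150) cross=16.000; C₋=(2.3962,-1.7357) cross=-16.000
  mode - wants cross < 0 → take C=(2.3962,-1.7357) (cross=-16.000)
ex = (C−B)/|BC| = (0.4280,-0.9038); ey = (0.9038,0.4280)
P = B + 2.38·ex + -1.82·ey = (0.0579,-1.0506)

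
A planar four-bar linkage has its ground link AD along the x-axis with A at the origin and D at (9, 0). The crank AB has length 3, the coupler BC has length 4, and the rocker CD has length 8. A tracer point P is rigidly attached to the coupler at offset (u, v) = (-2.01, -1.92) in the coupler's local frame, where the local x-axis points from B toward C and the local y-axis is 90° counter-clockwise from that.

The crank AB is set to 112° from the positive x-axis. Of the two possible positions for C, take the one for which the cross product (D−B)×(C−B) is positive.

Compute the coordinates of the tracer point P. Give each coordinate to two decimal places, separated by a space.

-2.05 0.16

A=(0,0), D=(9.00,0)
B = A + 3.00·(cos112°, sin112°) = (-1.1238, 2.7816)
|BD| = 10.4990
circle(B,4.00) ∩ circle(D,8.00): a=2.9636, h=2.6865
  candidates: C₊=(2.4456,4.5869) cross=28.206; C₋=(1.0221,-0.5941) cross=-28.206
  mode + wants cross > 0 → take C=(2.4456,4.5869) (cross=28.206)
ex = (C−B)/|BC| = (0.8924,0.4513); ey = (-0.4513,0.8924)
P = B + -2.01·ex + -1.92·ey = (-2.0509,0.1610)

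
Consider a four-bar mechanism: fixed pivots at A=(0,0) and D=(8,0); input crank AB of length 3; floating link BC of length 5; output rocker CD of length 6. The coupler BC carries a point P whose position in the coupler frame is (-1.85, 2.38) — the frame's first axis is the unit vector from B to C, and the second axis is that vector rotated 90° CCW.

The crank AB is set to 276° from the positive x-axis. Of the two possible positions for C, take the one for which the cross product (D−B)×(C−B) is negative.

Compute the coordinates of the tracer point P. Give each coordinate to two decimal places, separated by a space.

A=(0,0), D=(8.00,0)
B = A + 3.00·(cos276°, sin276°) = (0.3136, -2.9836)
|BD| = 8.2452
circle(B,5.00) ∩ circle(D,6.00): a=3.4555, h=3.6138
  candidates: C₊=(2.2273,1.6357) cross=29.796; C₋=(4.8426,-5.1020) cross=-29.796
  mode - wants cross < 0 → take C=(4.8426,-5.1020) (cross=-29.796)
ex = (C−B)/|BC| = (0.9058,-0.4237); ey = (0.4237,0.9058)
P = B + -1.85·ex + 2.38·ey = (-0.3538,-0.0439)

-0.35 -0.04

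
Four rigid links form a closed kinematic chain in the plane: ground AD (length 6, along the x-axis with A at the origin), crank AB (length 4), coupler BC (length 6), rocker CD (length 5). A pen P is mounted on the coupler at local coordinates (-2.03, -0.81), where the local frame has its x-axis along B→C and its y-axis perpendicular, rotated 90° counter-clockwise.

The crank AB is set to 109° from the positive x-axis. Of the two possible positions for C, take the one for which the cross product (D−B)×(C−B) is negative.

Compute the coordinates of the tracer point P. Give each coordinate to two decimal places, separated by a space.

A=(0,0), D=(6.00,0)
B = A + 4.00·(cos109°, sin109°) = (-1.3023, 3.7821)
|BD| = 8.2236
circle(B,6.00) ∩ circle(D,5.00): a=4.7806, h=3.6257
  candidates: C₊=(4.6102,4.8030) cross=29.816; C₋=(1.2753,-1.6361) cross=-29.816
  mode - wants cross < 0 → take C=(1.2753,-1.6361) (cross=-29.816)
ex = (C−B)/|BC| = (0.4296,-0.9030); ey = (0.9030,0.4296)
P = B + -2.03·ex + -0.81·ey = (-2.9058,5.2672)

-2.91 5.27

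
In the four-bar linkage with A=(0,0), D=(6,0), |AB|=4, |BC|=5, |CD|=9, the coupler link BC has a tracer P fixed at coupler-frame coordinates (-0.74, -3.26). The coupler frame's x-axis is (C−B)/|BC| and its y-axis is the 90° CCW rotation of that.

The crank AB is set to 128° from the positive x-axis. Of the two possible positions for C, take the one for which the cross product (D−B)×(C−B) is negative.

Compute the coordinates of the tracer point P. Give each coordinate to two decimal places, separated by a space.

A=(0,0), D=(6.00,0)
B = A + 4.00·(cos128°, sin128°) = (-2.4626, 3.1520)
|BD| = 9.0306
circle(B,5.00) ∩ circle(D,9.00): a=1.4147, h=4.7957
  candidates: C₊=(0.5370,7.1523) cross=43.308; C₋=(-2.8108,-1.8358) cross=-43.308
  mode - wants cross < 0 → take C=(-2.8108,-1.8358) (cross=-43.308)
ex = (C−B)/|BC| = (-0.0696,-0.9976); ey = (0.9976,-0.0696)
P = B + -0.74·ex + -3.26·ey = (-5.6632,4.1172)

-5.66 4.12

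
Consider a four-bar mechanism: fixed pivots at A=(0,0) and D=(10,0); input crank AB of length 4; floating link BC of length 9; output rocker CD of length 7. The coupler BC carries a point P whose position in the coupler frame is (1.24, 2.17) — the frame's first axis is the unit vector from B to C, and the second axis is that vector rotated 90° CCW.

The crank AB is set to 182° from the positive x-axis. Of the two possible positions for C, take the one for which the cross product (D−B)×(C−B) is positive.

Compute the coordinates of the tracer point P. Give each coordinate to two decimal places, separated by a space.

-3.83 2.35

A=(0,0), D=(10.00,0)
B = A + 4.00·(cos182°, sin182°) = (-3.9976, -0.1396)
|BD| = 13.9983
circle(B,9.00) ∩ circle(D,7.00): a=8.1421, h=3.8348
  candidates: C₊=(4.1059,3.7762) cross=53.681; C₋=(4.1824,-3.8930) cross=-53.681
  mode + wants cross > 0 → take C=(4.1059,3.7762) (cross=53.681)
ex = (C−B)/|BC| = (0.9004,0.4351); ey = (-0.4351,0.9004)
P = B + 1.24·ex + 2.17·ey = (-3.8252,2.3538)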